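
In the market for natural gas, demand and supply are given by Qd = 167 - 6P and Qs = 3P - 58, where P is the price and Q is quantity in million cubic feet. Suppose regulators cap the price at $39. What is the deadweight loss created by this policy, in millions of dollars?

Without the control the market clears where 167 - 6P = 3P - 58, i.e. P* = 25 and Q* = 17.
Since 39 is above P* = 25, the ceiling does not bind and the free-market outcome prevails.
Since the control does not bind, no trades are prevented and deadweight loss is zero.

0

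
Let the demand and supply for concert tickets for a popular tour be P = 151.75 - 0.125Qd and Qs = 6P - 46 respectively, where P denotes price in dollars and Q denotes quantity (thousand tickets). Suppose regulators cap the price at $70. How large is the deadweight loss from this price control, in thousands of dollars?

2100

Rearranging demand gives Qd = 1214 - 8P. Equilibrium: 1214 - 8P = 6P - 46, so 1260 = 14P and P* = 90, Q* = 494.
Since 70 < 90, the ceiling is binding.
At P = 70: Qd = 1214 - 8·70 = 654 and Qs = 6·70 - 46 = 374.
Quantity traded falls to 374. At Q = 374 the demand price is (1214 - 374)/8 = 105 and the supply price is (46 + 374)/6 = 70.
Deadweight loss = ½ · (105 - 70) · (494 - 374) = ½ · 35 · 120 = 2100.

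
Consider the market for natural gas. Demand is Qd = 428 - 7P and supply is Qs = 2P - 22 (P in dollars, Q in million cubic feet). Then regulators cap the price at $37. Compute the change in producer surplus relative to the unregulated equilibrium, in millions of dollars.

-845

Setting quantity demanded equal to quantity supplied, 428 - 7P = 2P - 22, gives P* = 50 and Q* = 78.
Because the ceiling (37) lies below the market-clearing price, it is binding.
At P = 37: Qd = 428 - 7·37 = 169 and Qs = 2·37 - 22 = 52.
Producer surplus without the control is ½ · (50 - 11) · 78 = 1521.
With the ceiling, producers sell 52 units at 37, so PS = ½ · (37 - 11) · 52 = 676.
Change in producer surplus = 676 - 1521 = -845.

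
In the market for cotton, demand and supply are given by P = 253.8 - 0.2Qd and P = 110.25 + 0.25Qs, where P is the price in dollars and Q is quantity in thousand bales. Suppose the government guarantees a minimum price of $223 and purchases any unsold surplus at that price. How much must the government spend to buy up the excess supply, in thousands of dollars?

Rearranging demand gives Qd = 1269 - 5P; rearranging supply gives Qs = 4P - 441. Without the control the market clears where 1269 - 5P = 4P - 441, i.e. P* = 190 and Q* = 319.
The floor of 223 is above the equilibrium price 190, so it binds.
At P = 223: Qd = 1269 - 5·223 = 154 and Qs = 4·223 - 441 = 451.
Surplus = Qs - Qd = 297.
Government expenditure = surplus × support price = 297 × 223 = 66231.

66231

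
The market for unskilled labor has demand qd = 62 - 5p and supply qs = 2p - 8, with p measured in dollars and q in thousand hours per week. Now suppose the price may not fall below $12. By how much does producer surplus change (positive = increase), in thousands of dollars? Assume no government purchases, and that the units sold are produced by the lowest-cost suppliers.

Equilibrium: 62 - 5p = 2p - 8, so 70 = 7p and p* = 10, q* = 12.
Because the floor (12) lies above the market-clearing price, it is binding.
At p = 12: qd = 62 - 5·12 = 2 and qs = 2·12 - 8 = 16.
Producer surplus without the control is ½ · (10 - 4) · 12 = 36.
With the floor, 2 units are sold at 12. The supply price at q = 2 is 5, so PS = ½ · [(12 - 4) + (12 - 5)] · 2 = 15.
Change in producer surplus = 15 - 36 = -21.

-21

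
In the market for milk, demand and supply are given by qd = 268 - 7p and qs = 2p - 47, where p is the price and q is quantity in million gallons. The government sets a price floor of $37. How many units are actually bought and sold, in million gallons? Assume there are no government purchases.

9

Without the control the market clears where 268 - 7p = 2p - 47, i.e. p* = 35 and q* = 23.
Because the floor (37) lies above the market-clearing price, it is binding.
At p = 37: qd = 268 - 7·37 = 9 and qs = 2·37 - 47 = 27.
The quantity actually transacted is the short side, demand: 9.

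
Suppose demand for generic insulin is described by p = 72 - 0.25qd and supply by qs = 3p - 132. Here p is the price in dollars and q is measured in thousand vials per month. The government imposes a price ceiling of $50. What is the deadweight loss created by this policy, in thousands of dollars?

262.5

Rearranging demand gives qd = 288 - 4p. Without the control the market clears where 288 - 4p = 3p - 132, i.e. p* = 60 and q* = 48.
Since 50 < 60, the ceiling is binding.
At p = 50: qd = 288 - 4·50 = 88 and qs = 3·50 - 132 = 18.
Quantity traded falls to 18. At q = 18 the demand price is (288 - 18)/4 = 67.5 and the supply price is (132 + 18)/3 = 50.
Deadweight loss = ½ · (67.5 - 50) · (48 - 18) = ½ · 17.5 · 30 = 262.5.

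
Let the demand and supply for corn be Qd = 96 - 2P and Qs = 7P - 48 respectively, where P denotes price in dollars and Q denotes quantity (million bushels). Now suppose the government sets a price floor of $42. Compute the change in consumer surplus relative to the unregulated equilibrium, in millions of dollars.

-988

In a free market, 96 - 2P = 7P - 48 gives the equilibrium P* = 16, Q* = 64.
The floor of 42 is above the equilibrium price 16, so it binds.
At P = 42: Qd = 96 - 2·42 = 12 and Qs = 7·42 - 48 = 246.
Consumer surplus without the control is ½ · (48 - 16) · 64 = 1024.
With the floor, consumers buy 12 units at 42, so CS = ½ · (48 - 42) · 12 = 36.
Change in consumer surplus = 36 - 1024 = -988.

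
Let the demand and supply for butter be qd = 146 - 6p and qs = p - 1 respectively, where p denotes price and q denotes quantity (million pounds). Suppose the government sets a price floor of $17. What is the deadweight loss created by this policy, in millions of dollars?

Equilibrium: 146 - 6p = p - 1, so 147 = 7p and p* = 21, q* = 20.
The floor of 17 is below the equilibrium price 21, so it is not binding; the market clears at p* = 21, q* = 20.
Since the control does not bind, no trades are prevented and deadweight loss is zero.

0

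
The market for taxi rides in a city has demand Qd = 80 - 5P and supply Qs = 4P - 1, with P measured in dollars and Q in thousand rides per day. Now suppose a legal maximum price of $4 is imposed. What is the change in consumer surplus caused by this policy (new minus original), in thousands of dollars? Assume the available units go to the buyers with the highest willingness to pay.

35

In a free market, 80 - 5P = 4P - 1 gives the equilibrium P* = 9, Q* = 35.
The ceiling of 4 is below the equilibrium price 9, so it binds.
At P = 4: Qd = 80 - 5·4 = 60 and Qs = 4·4 - 1 = 15.
Consumer surplus without the control is ½ · (16 - 9) · 35 = 122.5.
With the ceiling, 15 units are sold at 4 (assume they go to the highest-value buyers). The demand price at Q = 15 is 13, so CS = ½ · [(16 - 4) + (13 - 4)] · 15 = 157.5.
Change in consumer surplus = 157.5 - 122.5 = 35.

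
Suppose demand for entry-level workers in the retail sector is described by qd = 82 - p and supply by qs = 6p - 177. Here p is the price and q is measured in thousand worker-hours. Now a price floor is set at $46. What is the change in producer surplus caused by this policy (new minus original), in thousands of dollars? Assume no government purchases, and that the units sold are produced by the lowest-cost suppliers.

Equilibrium: 82 - p = 6p - 177, so 259 = 7p and p* = 37, q* = 45.
Because the floor (46) lies above the market-clearing price, it is binding.
At p = 46: qd = 82 - 46 = 36 and qs = 6·46 - 177 = 99.
Producer surplus without the control is ½ · (37 - 29.5) · 45 = 168.75.
With the floor, 36 units are sold at 46. The supply price at q = 36 is 35.5, so PS = ½ · [(46 - 29.5) + (46 - 35.5)] · 36 = 486.
Change in producer surplus = 486 - 168.75 = 317.25.

317.25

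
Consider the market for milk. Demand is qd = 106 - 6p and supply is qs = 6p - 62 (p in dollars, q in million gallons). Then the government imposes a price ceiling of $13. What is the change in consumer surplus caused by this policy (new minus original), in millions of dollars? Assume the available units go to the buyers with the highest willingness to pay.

13

Equilibrium: 106 - 6p = 6p - 62, so 168 = 12p and p* = 14, q* = 22.
Because the ceiling (13) lies below the market-clearing price, it is binding.
At p = 13: qd = 106 - 6·13 = 28 and qs = 6·13 - 62 = 16.
Consumer surplus without the control is ½ · (53/3 - 14) · 22 = 121/3.
With the ceiling, 16 units are sold at 13 (assume they go to the highest-value buyers). The demand price at q = 16 is 15, so CS = ½ · [(53/3 - 13) + (15 - 13)] · 16 = 160/3.
Change in consumer surplus = 160/3 - 121/3 = 13.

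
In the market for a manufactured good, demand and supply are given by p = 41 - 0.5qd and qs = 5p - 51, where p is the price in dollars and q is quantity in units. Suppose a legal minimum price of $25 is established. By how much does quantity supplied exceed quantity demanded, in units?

42

Rearranging demand gives qd = 82 - 2p. In a free market, 82 - 2p = 5p - 51 gives the equilibrium p* = 19, q* = 44.
Since 25 > 19, the floor is binding.
At p = 25: qd = 82 - 2·25 = 32 and qs = 5·25 - 51 = 74.
Surplus = qs - qd = 74 - 32 = 42.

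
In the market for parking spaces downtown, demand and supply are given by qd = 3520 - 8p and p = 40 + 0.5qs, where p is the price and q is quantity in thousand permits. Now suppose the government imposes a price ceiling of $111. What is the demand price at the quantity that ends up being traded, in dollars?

Rearranging supply gives qs = 2p - 80. In a free market, 3520 - 8p = 2p - 80 gives the equilibrium p* = 360, q* = 640.
The ceiling of 111 is below the equilibrium price 360, so it binds.
At p = 111: qd = 3520 - 8·111 = 2632 and qs = 2·111 - 80 = 142.
Only 142 units reach the market. On the demand curve, the marginal buyer's willingness to pay at q = 142 is (3520 - 142)/8 = 422.25.

422.25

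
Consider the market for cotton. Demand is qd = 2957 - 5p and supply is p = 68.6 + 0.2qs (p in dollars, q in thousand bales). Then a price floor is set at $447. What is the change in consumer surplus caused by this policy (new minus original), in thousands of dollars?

Rearranging supply gives qs = 5p - 343. Equilibrium: 2957 - 5p = 5p - 343, so 3300 = 10p and p* = 330, q* = 1307.
Since 447 > 330, the floor is binding.
At p = 447: qd = 2957 - 5·447 = 722 and qs = 5·447 - 343 = 1892.
Consumer surplus without the control is ½ · (591.4 - 330) · 1307 = 170824.9.
With the floor, consumers buy 722 units at 447, so CS = ½ · (591.4 - 447) · 722 = 52128.4.
Change in consumer surplus = 52128.4 - 170824.9 = -118696.5.

-118696.5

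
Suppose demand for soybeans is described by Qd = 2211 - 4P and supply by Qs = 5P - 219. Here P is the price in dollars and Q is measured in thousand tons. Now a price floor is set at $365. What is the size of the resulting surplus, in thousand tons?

Equilibrium: 2211 - 4P = 5P - 219, so 2430 = 9P and P* = 270, Q* = 1131.
Because the floor (365) lies above the market-clearing price, it is binding.
At P = 365: Qd = 2211 - 4·365 = 751 and Qs = 5·365 - 219 = 1606.
Surplus = Qs - Qd = 1606 - 751 = 855.

855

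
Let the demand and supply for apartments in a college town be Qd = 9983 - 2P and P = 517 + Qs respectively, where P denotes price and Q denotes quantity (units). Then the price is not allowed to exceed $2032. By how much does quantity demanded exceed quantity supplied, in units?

Rearranging supply gives Qs = P - 517. Equilibrium: 9983 - 2P = P - 517, so 10500 = 3P and P* = 3500, Q* = 2983.
Since 2032 < 3500, the ceiling is binding.
At P = 2032: Qd = 9983 - 2·2032 = 5919 and Qs = 2032 - 517 = 1515.
Shortage = Qd - Qs = 5919 - 1515 = 4404.

4404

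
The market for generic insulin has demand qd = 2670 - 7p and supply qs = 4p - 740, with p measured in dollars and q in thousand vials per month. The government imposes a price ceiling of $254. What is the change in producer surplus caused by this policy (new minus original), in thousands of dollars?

Equilibrium: 2670 - 7p = 4p - 740, so 3410 = 11p and p* = 310, q* = 500.
The ceiling of 254 is below the equilibrium price 310, so it binds.
At p = 254: qd = 2670 - 7·254 = 892 and qs = 4·254 - 740 = 276.
Producer surplus without the control is ½ · (310 - 185) · 500 = 31250.
With the ceiling, producers sell 276 units at 254, so PS = ½ · (254 - 185) · 276 = 9522.
Change in producer surplus = 9522 - 31250 = -21728.

-21728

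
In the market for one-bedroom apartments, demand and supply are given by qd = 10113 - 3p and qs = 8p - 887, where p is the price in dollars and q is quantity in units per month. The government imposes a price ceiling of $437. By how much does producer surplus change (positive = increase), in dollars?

Equilibrium: 10113 - 3p = 8p - 887, so 11000 = 11p and p* = 1000, q* = 7113.
The ceiling of 437 is below the equilibrium price 1000, so it binds.
At p = 437: qd = 10113 - 3·437 = 8802 and qs = 8·437 - 887 = 2609.
Producer surplus without the control is ½ · (1000 - 110.875) · 7113 = 3162173.0625.
With the ceiling, producers sell 2609 units at 437, so PS = ½ · (437 - 110.875) · 2609 = 425430.0625.
Change in producer surplus = 425430.0625 - 3162173.0625 = -2736743.

-2736743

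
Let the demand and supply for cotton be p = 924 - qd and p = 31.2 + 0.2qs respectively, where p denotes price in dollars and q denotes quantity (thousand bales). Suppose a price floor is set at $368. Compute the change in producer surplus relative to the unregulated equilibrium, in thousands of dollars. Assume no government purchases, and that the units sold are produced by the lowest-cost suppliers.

100993.6

Rearranging demand gives qd = 924 - p; rearranging supply gives qs = 5p - 156. Equilibrium: 924 - p = 5p - 156, so 1080 = 6p and p* = 180, q* = 744.
The floor of 368 is above the equilibrium price 180, so it binds.
At p = 368: qd = 924 - 368 = 556 and qs = 5·368 - 156 = 1684.
Producer surplus without the control is ½ · (180 - 31.2) · 744 = 55353.6.
With the floor, 556 units are sold at 368. The supply price at q = 556 is 142.4, so PS = ½ · [(368 - 31.2) + (368 - 142.4)] · 556 = 156347.2.
Change in producer surplus = 156347.2 - 55353.6 = 100993.6.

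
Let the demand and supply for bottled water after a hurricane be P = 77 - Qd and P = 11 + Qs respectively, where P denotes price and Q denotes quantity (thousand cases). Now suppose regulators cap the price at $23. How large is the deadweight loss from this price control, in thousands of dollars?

Rearranging demand gives Qd = 77 - P; rearranging supply gives Qs = P - 11. In a free market, 77 - P = P - 11 gives the equilibrium P* = 44, Q* = 33.
Since 23 < 44, the ceiling is binding.
At P = 23: Qd = 77 - 23 = 54 and Qs = 23 - 11 = 12.
Quantity traded falls to 12. At Q = 12 the demand price is 77 - 12 = 65 and the supply price is 11 + 12 = 23.
Deadweight loss = ½ · (65 - 23) · (33 - 12) = ½ · 42 · 21 = 441.

441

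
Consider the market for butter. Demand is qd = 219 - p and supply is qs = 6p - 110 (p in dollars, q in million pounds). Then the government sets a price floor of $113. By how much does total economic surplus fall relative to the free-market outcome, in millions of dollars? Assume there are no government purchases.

2541

Equilibrium: 219 - p = 6p - 110, so 329 = 7p and p* = 47, q* = 172.
Since 113 > 47, the floor is binding.
At p = 113: qd = 219 - 113 = 106 and qs = 6·113 - 110 = 568.
Quantity traded falls to 106. At q = 106 the demand price is 219 - 106 = 113 and the supply price is (110 + 106)/6 = 36.
Deadweight loss = ½ · (113 - 36) · (172 - 106) = ½ · 77 · 66 = 2541.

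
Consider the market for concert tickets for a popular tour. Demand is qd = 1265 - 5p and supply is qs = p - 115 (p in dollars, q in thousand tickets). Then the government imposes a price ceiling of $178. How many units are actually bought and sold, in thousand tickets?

63

Setting quantity demanded equal to quantity supplied, 1265 - 5p = p - 115, gives p* = 230 and q* = 115.
Since 178 < 230, the ceiling is binding.
At p = 178: qd = 1265 - 5·178 = 375 and qs = 178 - 115 = 63.
The quantity actually transacted is the short side, supply: 63.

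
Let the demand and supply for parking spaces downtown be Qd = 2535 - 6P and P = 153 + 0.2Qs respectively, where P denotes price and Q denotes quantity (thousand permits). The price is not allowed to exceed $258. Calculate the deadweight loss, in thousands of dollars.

Rearranging supply gives Qs = 5P - 765. Equilibrium: 2535 - 6P = 5P - 765, so 3300 = 11P and P* = 300, Q* = 735.
Because the ceiling (258) lies below the market-clearing price, it is binding.
At P = 258: Qd = 2535 - 6·258 = 987 and Qs = 5·258 - 765 = 525.
Quantity traded falls to 525. At Q = 525 the demand price is (2535 - 525)/6 = 335 and the supply price is (765 + 525)/5 = 258.
Deadweight loss = ½ · (335 - 258) · (735 - 525) = ½ · 77 · 210 = 8085.

8085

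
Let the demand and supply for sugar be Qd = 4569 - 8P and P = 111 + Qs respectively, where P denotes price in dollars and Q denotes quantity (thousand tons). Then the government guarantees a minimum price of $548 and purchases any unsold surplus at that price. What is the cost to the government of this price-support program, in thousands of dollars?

138096

Rearranging supply gives Qs = P - 111. Setting quantity demanded equal to quantity supplied, 4569 - 8P = P - 111, gives P* = 520 and Q* = 409.
The floor of 548 is above the equilibrium price 520, so it binds.
At P = 548: Qd = 4569 - 8·548 = 185 and Qs = 548 - 111 = 437.
Surplus = Qs - Qd = 252.
Government expenditure = surplus × support price = 252 × 548 = 138096.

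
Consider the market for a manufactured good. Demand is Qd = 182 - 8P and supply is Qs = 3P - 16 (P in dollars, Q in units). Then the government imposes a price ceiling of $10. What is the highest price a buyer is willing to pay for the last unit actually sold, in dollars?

21

Without the control the market clears where 182 - 8P = 3P - 16, i.e. P* = 18 and Q* = 38.
Since 10 < 18, the ceiling is binding.
At P = 10: Qd = 182 - 8·10 = 102 and Qs = 3·10 - 16 = 14.
Only 14 units reach the market. On the demand curve, the marginal buyer's willingness to pay at Q = 14 is (182 - 14)/8 = 21.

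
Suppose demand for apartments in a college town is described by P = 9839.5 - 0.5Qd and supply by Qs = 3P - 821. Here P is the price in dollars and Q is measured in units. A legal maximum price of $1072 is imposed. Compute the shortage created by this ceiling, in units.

Rearranging demand gives Qd = 19679 - 2P. Without the control the market clears where 19679 - 2P = 3P - 821, i.e. P* = 4100 and Q* = 11479.
The ceiling of 1072 is below the equilibrium price 4100, so it binds.
At P = 1072: Qd = 19679 - 2·1072 = 17535 and Qs = 3·1072 - 821 = 2395.
Shortage = Qd - Qs = 17535 - 2395 = 15140.

15140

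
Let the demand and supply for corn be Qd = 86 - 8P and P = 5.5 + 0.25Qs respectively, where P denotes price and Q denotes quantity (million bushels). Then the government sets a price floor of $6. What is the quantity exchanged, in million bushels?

Rearranging supply gives Qs = 4P - 22. Setting quantity demanded equal to quantity supplied, 86 - 8P = 4P - 22, gives P* = 9 and Q* = 14.
Since 6 is below P* = 9, the floor does not bind and the free-market outcome prevails.

14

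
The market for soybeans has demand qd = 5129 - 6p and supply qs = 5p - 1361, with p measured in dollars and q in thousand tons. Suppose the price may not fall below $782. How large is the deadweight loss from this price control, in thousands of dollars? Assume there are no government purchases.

Equilibrium: 5129 - 6p = 5p - 1361, so 6490 = 11p and p* = 590, q* = 1589.
Because the floor (782) lies above the market-clearing price, it is binding.
At p = 782: qd = 5129 - 6·782 = 437 and qs = 5·782 - 1361 = 2549.
Quantity traded falls to 437. At q = 437 the demand price is (5129 - 437)/6 = 782 and the supply price is (1361 + 437)/5 = 359.6.
Deadweight loss = ½ · (782 - 359.6) · (1589 - 437) = ½ · 422.4 · 1152 = 243302.4.

243302.4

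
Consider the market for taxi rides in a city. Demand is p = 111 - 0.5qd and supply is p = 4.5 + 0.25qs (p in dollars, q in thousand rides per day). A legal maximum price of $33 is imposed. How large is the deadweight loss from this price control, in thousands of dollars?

Rearranging demand gives qd = 222 - 2p; rearranging supply gives qs = 4p - 18. In a free market, 222 - 2p = 4p - 18 gives the equilibrium p* = 40, q* = 142.
Since 33 < 40, the ceiling is binding.
At p = 33: qd = 222 - 2·33 = 156 and qs = 4·33 - 18 = 114.
Quantity traded falls to 114. At q = 114 the demand price is (222 - 114)/2 = 54 and the supply price is (18 + 114)/4 = 33.
Deadweight loss = ½ · (54 - 33) · (142 - 114) = ½ · 21 · 28 = 294.

294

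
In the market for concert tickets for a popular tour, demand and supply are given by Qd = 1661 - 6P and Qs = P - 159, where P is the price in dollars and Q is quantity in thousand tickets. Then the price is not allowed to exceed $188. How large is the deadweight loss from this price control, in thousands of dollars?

In a free market, 1661 - 6P = P - 159 gives the equilibrium P* = 260, Q* = 101.
Because the ceiling (188) lies below the market-clearing price, it is binding.
At P = 188: Qd = 1661 - 6·188 = 533 and Qs = 188 - 159 = 29.
Quantity traded falls to 29. At Q = 29 the demand price is (1661 - 29)/6 = 272 and the supply price is 159 + 29 = 188.
Deadweight loss = ½ · (272 - 188) · (101 - 29) = ½ · 84 · 72 = 3024.

3024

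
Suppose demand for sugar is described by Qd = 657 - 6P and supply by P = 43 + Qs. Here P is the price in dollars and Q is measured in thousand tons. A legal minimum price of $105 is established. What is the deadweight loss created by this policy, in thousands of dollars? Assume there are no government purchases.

525

Rearranging supply gives Qs = P - 43. Equilibrium: 657 - 6P = P - 43, so 700 = 7P and P* = 100, Q* = 57.
Because the floor (105) lies above the market-clearing price, it is binding.
At P = 105: Qd = 657 - 6·105 = 27 and Qs = 105 - 43 = 62.
Quantity traded falls to 27. At Q = 27 the demand price is (657 - 27)/6 = 105 and the supply price is 43 + 27 = 70.
Deadweight loss = ½ · (105 - 70) · (57 - 27) = ½ · 35 · 30 = 525.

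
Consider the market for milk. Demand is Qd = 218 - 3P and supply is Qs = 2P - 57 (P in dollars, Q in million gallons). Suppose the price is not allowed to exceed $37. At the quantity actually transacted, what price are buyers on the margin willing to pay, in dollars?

67

Equilibrium: 218 - 3P = 2P - 57, so 275 = 5P and P* = 55, Q* = 53.
Since 37 < 55, the ceiling is binding.
At P = 37: Qd = 218 - 3·37 = 107 and Qs = 2·37 - 57 = 17.
Only 17 units reach the market. On the demand curve, the marginal buyer's willingness to pay at Q = 17 is (218 - 17)/3 = 67.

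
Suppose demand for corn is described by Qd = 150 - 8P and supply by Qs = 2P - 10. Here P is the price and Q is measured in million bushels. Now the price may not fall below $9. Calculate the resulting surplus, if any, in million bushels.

0

Without the control the market clears where 150 - 8P = 2P - 10, i.e. P* = 16 and Q* = 22.
Since 9 is below P* = 16, the floor does not bind and the free-market outcome prevails.
Since the control does not bind, there is no surplus.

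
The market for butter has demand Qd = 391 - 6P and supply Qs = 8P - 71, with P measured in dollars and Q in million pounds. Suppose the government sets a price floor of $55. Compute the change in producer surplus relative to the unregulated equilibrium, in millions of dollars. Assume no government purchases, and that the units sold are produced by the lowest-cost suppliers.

Setting quantity demanded equal to quantity supplied, 391 - 6P = 8P - 71, gives P* = 33 and Q* = 193.
Because the floor (55) lies above the market-clearing price, it is binding.
At P = 55: Qd = 391 - 6·55 = 61 and Qs = 8·55 - 71 = 369.
Producer surplus without the control is ½ · (33 - 8.875) · 193 = 2328.0625.
With the floor, 61 units are sold at 55. The supply price at Q = 61 is 16.5, so PS = ½ · [(55 - 8.875) + (55 - 16.5)] · 61 = 2581.0625.
Change in producer surplus = 2581.0625 - 2328.0625 = 253.

253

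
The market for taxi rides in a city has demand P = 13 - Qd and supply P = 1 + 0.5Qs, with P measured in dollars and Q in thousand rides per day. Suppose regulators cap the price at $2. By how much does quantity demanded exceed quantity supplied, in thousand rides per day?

9

Rearranging demand gives Qd = 13 - P; rearranging supply gives Qs = 2P - 2. Without the control the market clears where 13 - P = 2P - 2, i.e. P* = 5 and Q* = 8.
The ceiling of 2 is below the equilibrium price 5, so it binds.
At P = 2: Qd = 13 - 2 = 11 and Qs = 2·2 - 2 = 2.
Shortage = Qd - Qs = 11 - 2 = 9.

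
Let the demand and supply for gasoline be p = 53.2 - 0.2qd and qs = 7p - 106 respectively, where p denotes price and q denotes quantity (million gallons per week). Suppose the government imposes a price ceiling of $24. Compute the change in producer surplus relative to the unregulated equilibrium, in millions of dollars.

-605.5

Rearranging demand gives qd = 266 - 5p. Equilibrium: 266 - 5p = 7p - 106, so 372 = 12p and p* = 31, q* = 111.
Since 24 < 31, the ceiling is binding.
At p = 24: qd = 266 - 5·24 = 146 and qs = 7·24 - 106 = 62.
Producer surplus without the control is ½ · (31 - 106/7) · 111 = 12321/14.
With the ceiling, producers sell 62 units at 24, so PS = ½ · (24 - 106/7) · 62 = 1922/7.
Change in producer surplus = 1922/7 - 12321/14 = -605.5.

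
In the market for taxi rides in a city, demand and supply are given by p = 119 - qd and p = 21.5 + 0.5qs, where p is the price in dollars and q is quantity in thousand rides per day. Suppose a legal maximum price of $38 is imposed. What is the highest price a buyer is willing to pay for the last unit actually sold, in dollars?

Rearranging demand gives qd = 119 - p; rearranging supply gives qs = 2p - 43. Without the control the market clears where 119 - p = 2p - 43, i.e. p* = 54 and q* = 65.
Because the ceiling (38) lies below the market-clearing price, it is binding.
At p = 38: qd = 119 - 38 = 81 and qs = 2·38 - 43 = 33.
Only 33 units reach the market. On the demand curve, the marginal buyer's willingness to pay at q = 33 is (119 - 33) = 86.

86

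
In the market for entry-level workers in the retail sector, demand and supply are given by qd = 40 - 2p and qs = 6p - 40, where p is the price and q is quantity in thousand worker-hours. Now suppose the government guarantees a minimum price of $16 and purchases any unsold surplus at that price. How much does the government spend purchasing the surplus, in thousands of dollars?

Without the control the market clears where 40 - 2p = 6p - 40, i.e. p* = 10 and q* = 20.
Since 16 > 10, the floor is binding.
At p = 16: qd = 40 - 2·16 = 8 and qs = 6·16 - 40 = 56.
Surplus = qs - qd = 48.
Government expenditure = surplus × support price = 48 × 16 = 768.

768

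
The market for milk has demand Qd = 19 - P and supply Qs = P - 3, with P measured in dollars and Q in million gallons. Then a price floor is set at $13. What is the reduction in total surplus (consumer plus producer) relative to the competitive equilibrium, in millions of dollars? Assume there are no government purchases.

Setting quantity demanded equal to quantity supplied, 19 - P = P - 3, gives P* = 11 and Q* = 8.
Because the floor (13) lies above the market-clearing price, it is binding.
At P = 13: Qd = 19 - 13 = 6 and Qs = 13 - 3 = 10.
Quantity traded falls to 6. At Q = 6 the demand price is 19 - 6 = 13 and the supply price is 3 + 6 = 9.
Deadweight loss = ½ · (13 - 9) · (8 - 6) = ½ · 4 · 2 = 4.

4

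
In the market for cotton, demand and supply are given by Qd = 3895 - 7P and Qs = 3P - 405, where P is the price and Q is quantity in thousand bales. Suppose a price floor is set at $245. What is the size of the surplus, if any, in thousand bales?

Equilibrium: 3895 - 7P = 3P - 405, so 4300 = 10P and P* = 430, Q* = 885.
Since 245 is below P* = 430, the floor does not bind and the free-market outcome prevails.
Since the control does not bind, there is no surplus.

0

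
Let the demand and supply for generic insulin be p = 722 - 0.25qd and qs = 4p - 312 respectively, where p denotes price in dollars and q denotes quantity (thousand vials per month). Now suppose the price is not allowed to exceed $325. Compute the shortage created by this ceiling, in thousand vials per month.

600

Rearranging demand gives qd = 2888 - 4p. In a free market, 2888 - 4p = 4p - 312 gives the equilibrium p* = 400, q* = 1288.
Because the ceiling (325) lies below the market-clearing price, it is binding.
At p = 325: qd = 2888 - 4·325 = 1588 and qs = 4·325 - 312 = 988.
Shortage = qd - qs = 1588 - 988 = 600.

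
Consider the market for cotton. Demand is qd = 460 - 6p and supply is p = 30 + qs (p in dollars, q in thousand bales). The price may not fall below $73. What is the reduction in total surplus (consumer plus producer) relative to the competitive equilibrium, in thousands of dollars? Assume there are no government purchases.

189

Rearranging supply gives qs = p - 30. Setting quantity demanded equal to quantity supplied, 460 - 6p = p - 30, gives p* = 70 and q* = 40.
Since 73 > 70, the floor is binding.
At p = 73: qd = 460 - 6·73 = 22 and qs = 73 - 30 = 43.
Quantity traded falls to 22. At q = 22 the demand price is (460 - 22)/6 = 73 and the supply price is 30 + 22 = 52.
Deadweight loss = ½ · (73 - 52) · (40 - 22) = ½ · 21 · 18 = 189.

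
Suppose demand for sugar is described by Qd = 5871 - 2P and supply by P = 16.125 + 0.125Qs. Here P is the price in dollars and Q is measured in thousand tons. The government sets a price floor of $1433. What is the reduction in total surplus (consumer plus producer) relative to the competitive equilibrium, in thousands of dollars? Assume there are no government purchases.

867361.25

Rearranging supply gives Qs = 8P - 129. Without the control the market clears where 5871 - 2P = 8P - 129, i.e. P* = 600 and Q* = 4671.
Since 1433 > 600, the floor is binding.
At P = 1433: Qd = 5871 - 2·1433 = 3005 and Qs = 8·1433 - 129 = 11335.
Quantity traded falls to 3005. At Q = 3005 the demand price is (5871 - 3005)/2 = 1433 and the supply price is (129 + 3005)/8 = 391.75.
Deadweight loss = ½ · (1433 - 391.75) · (4671 - 3005) = ½ · 1041.25 · 1666 = 867361.25.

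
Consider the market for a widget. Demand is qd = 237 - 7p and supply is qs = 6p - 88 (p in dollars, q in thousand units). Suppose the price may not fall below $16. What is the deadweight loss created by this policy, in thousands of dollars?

In a free market, 237 - 7p = 6p - 88 gives the equilibrium p* = 25, q* = 62.
The floor of 16 is below the equilibrium price 25, so it is not binding; the market clears at p* = 25, q* = 62.
Since the control does not bind, no trades are prevented and deadweight loss is zero.

0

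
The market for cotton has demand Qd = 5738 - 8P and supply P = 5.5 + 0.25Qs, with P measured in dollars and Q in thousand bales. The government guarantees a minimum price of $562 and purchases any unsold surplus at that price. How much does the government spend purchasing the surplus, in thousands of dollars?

553008

Rearranging supply gives Qs = 4P - 22. Equilibrium: 5738 - 8P = 4P - 22, so 5760 = 12P and P* = 480, Q* = 1898.
The floor of 562 is above the equilibrium price 480, so it binds.
At P = 562: Qd = 5738 - 8·562 = 1242 and Qs = 4·562 - 22 = 2226.
Surplus = Qs - Qd = 984.
Government expenditure = surplus × support price = 984 × 562 = 553008.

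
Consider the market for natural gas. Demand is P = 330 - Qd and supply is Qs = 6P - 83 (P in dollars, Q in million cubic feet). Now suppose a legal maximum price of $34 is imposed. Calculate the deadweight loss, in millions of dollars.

Rearranging demand gives Qd = 330 - P. Without the control the market clears where 330 - P = 6P - 83, i.e. P* = 59 and Q* = 271.
Because the ceiling (34) lies below the market-clearing price, it is binding.
At P = 34: Qd = 330 - 34 = 296 and Qs = 6·34 - 83 = 121.
Quantity traded falls to 121. At Q = 121 the demand price is 330 - 121 = 209 and the supply price is (83 + 121)/6 = 34.
Deadweight loss = ½ · (209 - 34) · (271 - 121) = ½ · 175 · 150 = 13125.

13125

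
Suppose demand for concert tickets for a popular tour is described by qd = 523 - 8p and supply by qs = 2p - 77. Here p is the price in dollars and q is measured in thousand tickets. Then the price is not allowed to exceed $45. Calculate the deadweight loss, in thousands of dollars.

281.25

Setting quantity demanded equal to quantity supplied, 523 - 8p = 2p - 77, gives p* = 60 and q* = 43.
Since 45 < 60, the ceiling is binding.
At p = 45: qd = 523 - 8·45 = 163 and qs = 2·45 - 77 = 13.
Quantity traded falls to 13. At q = 13 the demand price is (523 - 13)/8 = 63.75 and the supply price is (77 + 13)/2 = 45.
Deadweight loss = ½ · (63.75 - 45) · (43 - 13) = ½ · 18.75 · 30 = 281.25.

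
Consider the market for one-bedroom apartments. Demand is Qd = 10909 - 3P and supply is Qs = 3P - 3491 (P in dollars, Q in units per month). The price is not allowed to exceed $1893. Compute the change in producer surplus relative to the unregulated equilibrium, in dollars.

Equilibrium: 10909 - 3P = 3P - 3491, so 14400 = 6P and P* = 2400, Q* = 3709.
The ceiling of 1893 is below the equilibrium price 2400, so it binds.
At P = 1893: Qd = 10909 - 3·1893 = 5230 and Qs = 3·1893 - 3491 = 2188.
Producer surplus without the control is ½ · (2400 - 3491/3) · 3709 = 13756681/6.
With the ceiling, producers sell 2188 units at 1893, so PS = ½ · (1893 - 3491/3) · 2188 = 2393672/3.
Change in producer surplus = 2393672/3 - 13756681/6 = -1494889.5.

-1494889.5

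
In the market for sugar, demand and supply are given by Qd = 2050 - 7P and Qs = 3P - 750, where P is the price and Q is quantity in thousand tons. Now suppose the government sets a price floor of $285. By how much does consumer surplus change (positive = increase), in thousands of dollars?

Equilibrium: 2050 - 7P = 3P - 750, so 2800 = 10P and P* = 280, Q* = 90.
Because the floor (285) lies above the market-clearing price, it is binding.
At P = 285: Qd = 2050 - 7·285 = 55 and Qs = 3·285 - 750 = 105.
Consumer surplus without the control is ½ · (2050/7 - 280) · 90 = 4050/7.
With the floor, consumers buy 55 units at 285, so CS = ½ · (2050/7 - 285) · 55 = 3025/14.
Change in consumer surplus = 3025/14 - 4050/7 = -362.5.

-362.5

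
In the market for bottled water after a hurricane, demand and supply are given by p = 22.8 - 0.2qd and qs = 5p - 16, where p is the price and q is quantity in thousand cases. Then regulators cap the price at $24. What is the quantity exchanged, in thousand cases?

Rearranging demand gives qd = 114 - 5p. Setting quantity demanded equal to quantity supplied, 114 - 5p = 5p - 16, gives p* = 13 and q* = 49.
The ceiling of 24 is above the equilibrium price 13, so it is not binding; the market clears at p* = 13, q* = 49.

49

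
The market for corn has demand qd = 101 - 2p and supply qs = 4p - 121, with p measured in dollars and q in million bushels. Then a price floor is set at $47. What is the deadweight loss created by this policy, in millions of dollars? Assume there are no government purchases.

150

In a free market, 101 - 2p = 4p - 121 gives the equilibrium p* = 37, q* = 27.
The floor of 47 is above the equilibrium price 37, so it binds.
At p = 47: qd = 101 - 2·47 = 7 and qs = 4·47 - 121 = 67.
Quantity traded falls to 7. At q = 7 the demand price is (101 - 7)/2 = 47 and the supply price is (121 + 7)/4 = 32.
Deadweight loss = ½ · (47 - 32) · (27 - 7) = ½ · 15 · 20 = 150.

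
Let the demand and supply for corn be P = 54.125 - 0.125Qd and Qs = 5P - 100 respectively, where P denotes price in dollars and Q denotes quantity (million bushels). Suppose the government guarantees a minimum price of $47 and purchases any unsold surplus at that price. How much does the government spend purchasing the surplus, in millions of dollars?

3666

Rearranging demand gives Qd = 433 - 8P. Setting quantity demanded equal to quantity supplied, 433 - 8P = 5P - 100, gives P* = 41 and Q* = 105.
Since 47 > 41, the floor is binding.
At P = 47: Qd = 433 - 8·47 = 57 and Qs = 5·47 - 100 = 135.
Surplus = Qs - Qd = 78.
Government expenditure = surplus × support price = 78 × 47 = 3666.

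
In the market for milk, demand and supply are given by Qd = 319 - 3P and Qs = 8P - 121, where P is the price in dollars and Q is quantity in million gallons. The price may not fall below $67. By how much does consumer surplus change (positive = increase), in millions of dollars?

Setting quantity demanded equal to quantity supplied, 319 - 3P = 8P - 121, gives P* = 40 and Q* = 199.
The floor of 67 is above the equilibrium price 40, so it binds.
At P = 67: Qd = 319 - 3·67 = 118 and Qs = 8·67 - 121 = 415.
Consumer surplus without the control is ½ · (319/3 - 40) · 199 = 39601/6.
With the floor, consumers buy 118 units at 67, so CS = ½ · (319/3 - 67) · 118 = 6962/3.
Change in consumer surplus = 6962/3 - 39601/6 = -4279.5.

-4279.5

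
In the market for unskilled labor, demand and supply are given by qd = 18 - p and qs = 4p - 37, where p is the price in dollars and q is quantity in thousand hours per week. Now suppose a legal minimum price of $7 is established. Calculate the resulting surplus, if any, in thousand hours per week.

Without the control the market clears where 18 - p = 4p - 37, i.e. p* = 11 and q* = 7.
The floor of 7 is below the equilibrium price 11, so it is not binding; the market clears at p* = 11, q* = 7.
Since the control does not bind, there is no surplus.

0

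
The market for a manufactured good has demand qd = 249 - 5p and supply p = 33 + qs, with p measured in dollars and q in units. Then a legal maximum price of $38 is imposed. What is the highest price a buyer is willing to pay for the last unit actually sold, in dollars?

48.8

Rearranging supply gives qs = p - 33. Without the control the market clears where 249 - 5p = p - 33, i.e. p* = 47 and q* = 14.
Because the ceiling (38) lies below the market-clearing price, it is binding.
At p = 38: qd = 249 - 5·38 = 59 and qs = 38 - 33 = 5.
Only 5 units reach the market. On the demand curve, the marginal buyer's willingness to pay at q = 5 is (249 - 5)/5 = 48.8.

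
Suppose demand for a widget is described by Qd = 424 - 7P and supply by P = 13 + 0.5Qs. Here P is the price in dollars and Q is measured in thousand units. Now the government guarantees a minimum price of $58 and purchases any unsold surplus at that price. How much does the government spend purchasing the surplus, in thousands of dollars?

4176

Rearranging supply gives Qs = 2P - 26. Setting quantity demanded equal to quantity supplied, 424 - 7P = 2P - 26, gives P* = 50 and Q* = 74.
Because the floor (58) lies above the market-clearing price, it is binding.
At P = 58: Qd = 424 - 7·58 = 18 and Qs = 2·58 - 26 = 90.
Surplus = Qs - Qd = 72.
Government expenditure = surplus × support price = 72 × 58 = 4176.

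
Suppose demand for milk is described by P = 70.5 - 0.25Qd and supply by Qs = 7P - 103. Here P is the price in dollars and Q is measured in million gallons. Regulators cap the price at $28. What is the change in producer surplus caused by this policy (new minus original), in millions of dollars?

Rearranging demand gives Qd = 282 - 4P. Setting quantity demanded equal to quantity supplied, 282 - 4P = 7P - 103, gives P* = 35 and Q* = 142.
The ceiling of 28 is below the equilibrium price 35, so it binds.
At P = 28: Qd = 282 - 4·28 = 170 and Qs = 7·28 - 103 = 93.
Producer surplus without the control is ½ · (35 - 103/7) · 142 = 10082/7.
With the ceiling, producers sell 93 units at 28, so PS = ½ · (28 - 103/7) · 93 = 8649/14.
Change in producer surplus = 8649/14 - 10082/7 = -822.5.

-822.5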